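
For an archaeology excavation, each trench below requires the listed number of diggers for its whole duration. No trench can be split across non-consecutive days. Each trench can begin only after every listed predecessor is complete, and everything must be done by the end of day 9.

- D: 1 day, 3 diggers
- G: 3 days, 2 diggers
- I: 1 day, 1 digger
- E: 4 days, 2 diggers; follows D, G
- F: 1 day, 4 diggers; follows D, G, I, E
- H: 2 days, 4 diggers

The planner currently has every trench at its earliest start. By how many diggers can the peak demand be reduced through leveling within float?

4

Early-start peak: d1:10  d2:6  d3:2  d4:2  d5:2  d6:2  d7:2  d8:4  d9:0 ⇒ 10.
Leveled (D@1, G@1, I@1, E@4, F@8, H@2): d1:6  d2:6  d3:6  d4:2  d5:2  d6:2  d7:2  d8:4  d9:0 ⇒ 6.
Reduction 10 − 6 = 4.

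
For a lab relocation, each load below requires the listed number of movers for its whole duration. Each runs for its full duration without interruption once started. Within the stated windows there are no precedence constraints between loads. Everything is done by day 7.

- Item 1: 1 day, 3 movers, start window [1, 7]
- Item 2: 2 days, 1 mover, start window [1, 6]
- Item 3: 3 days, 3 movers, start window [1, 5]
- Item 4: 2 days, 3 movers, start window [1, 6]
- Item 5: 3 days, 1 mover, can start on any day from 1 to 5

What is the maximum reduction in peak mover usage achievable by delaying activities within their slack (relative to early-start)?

Early-start peak: d1:11  d2:8  d3:4  d4:0  d5:0  d6:0  d7:0 ⇒ 11.
Leveled (Item 1@1, Item 2@1, Item 3@2, Item 4@5, Item 5@3): d1:4  d2:4  d3:4  d4:4  d5:4  d6:3  d7:0 ⇒ 4.
Reduction 11 − 4 = 7.

7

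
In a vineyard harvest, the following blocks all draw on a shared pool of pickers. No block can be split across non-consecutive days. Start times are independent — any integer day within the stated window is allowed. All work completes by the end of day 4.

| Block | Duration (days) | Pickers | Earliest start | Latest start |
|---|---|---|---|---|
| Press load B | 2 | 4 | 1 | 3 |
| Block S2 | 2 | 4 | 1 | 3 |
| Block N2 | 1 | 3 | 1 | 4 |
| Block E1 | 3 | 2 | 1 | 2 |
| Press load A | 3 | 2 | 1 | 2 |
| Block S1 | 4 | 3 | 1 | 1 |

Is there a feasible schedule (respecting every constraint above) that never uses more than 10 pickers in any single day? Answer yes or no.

Total picker-days = 43; over 4 days the average is 43/4 > 10, so some day must exceed 10.

no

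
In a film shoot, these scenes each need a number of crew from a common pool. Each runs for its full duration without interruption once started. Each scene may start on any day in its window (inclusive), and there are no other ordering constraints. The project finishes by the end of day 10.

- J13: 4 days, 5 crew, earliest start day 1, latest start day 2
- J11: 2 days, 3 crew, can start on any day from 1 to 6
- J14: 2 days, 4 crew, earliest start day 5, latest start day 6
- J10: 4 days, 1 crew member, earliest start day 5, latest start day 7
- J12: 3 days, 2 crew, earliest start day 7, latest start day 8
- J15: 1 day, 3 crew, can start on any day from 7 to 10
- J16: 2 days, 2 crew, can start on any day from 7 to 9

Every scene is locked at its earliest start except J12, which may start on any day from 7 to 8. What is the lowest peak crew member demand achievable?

8

J12@7: d1:8  d2:8  d3:5  d4:5  d5:5  d6:5  d7:8  d8:5  d9:2  d10:0 → peak 8
J12@8: d1:8  d2:8  d3:5  d4:5  d5:5  d6:5  d7:6  d8:5  d9:2  d10:2 → peak 8
Best is J12@7, peak 8.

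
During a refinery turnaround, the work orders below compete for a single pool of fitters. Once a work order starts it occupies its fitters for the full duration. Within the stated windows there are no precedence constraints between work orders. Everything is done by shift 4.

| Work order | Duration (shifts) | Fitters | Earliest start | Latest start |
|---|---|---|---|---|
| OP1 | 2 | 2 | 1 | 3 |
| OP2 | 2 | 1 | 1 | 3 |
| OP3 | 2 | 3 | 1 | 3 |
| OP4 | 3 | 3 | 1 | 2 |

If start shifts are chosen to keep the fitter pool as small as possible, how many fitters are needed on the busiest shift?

6

Early-start (OP1@1, OP2@1, OP3@1, OP4@1) gives peak 9: s1:9  s2:9  s3:3  s4:0.
Shift OP3→3.
Schedule OP1@1, OP2@1, OP3@3, OP4@1: s1:6  s2:6  s3:6  s4:3 — peak 6.
Total fitter-shifts = 21 over 4 shifts ⇒ peak ≥ ⌈21/4⌉ = 6, so 6 is optimal.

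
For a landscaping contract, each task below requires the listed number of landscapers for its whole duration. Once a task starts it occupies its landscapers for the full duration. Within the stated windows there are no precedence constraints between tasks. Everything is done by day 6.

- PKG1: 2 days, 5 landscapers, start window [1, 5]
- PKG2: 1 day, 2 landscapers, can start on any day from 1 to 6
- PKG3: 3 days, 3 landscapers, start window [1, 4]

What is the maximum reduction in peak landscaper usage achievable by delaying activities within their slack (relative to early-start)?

Early-start peak: d1:10  d2:8  d3:3  d4:0  d5:0  d6:0 ⇒ 10.
Leveled (PKG1@1, PKG2@3, PKG3@3): d1:5  d2:5  d3:5  d4:3  d5:3  d6:0 ⇒ 5.
Reduction 10 − 5 = 5.

5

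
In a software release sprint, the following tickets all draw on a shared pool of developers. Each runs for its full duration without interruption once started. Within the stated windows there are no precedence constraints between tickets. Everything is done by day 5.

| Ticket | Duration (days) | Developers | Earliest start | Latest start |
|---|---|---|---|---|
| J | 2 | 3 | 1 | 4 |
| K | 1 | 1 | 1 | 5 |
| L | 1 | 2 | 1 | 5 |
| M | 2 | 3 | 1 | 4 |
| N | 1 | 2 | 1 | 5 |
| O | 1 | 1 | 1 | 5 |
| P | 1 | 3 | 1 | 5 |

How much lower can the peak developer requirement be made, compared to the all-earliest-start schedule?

10

Early-start peak: d1:15  d2:6  d3:0  d4:0  d5:0 ⇒ 15.
Leveled (J@1, K@1, L@2, M@3, N@3, O@1, P@5): d1:5  d2:5  d3:5  d4:3  d5:3 ⇒ 5.
Reduction 15 − 5 = 10.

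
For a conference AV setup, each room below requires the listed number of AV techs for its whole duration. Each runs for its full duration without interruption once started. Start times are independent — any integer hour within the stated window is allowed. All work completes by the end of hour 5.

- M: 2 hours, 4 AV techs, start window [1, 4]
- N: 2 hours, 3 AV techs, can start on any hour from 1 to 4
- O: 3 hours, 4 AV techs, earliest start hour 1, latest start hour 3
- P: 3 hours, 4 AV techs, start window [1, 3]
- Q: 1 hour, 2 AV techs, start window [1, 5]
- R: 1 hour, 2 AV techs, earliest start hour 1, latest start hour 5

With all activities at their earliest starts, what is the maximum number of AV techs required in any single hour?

19

Early-start schedule: M@1, N@1, O@1, P@1, Q@1, R@1.
Load per hour: hour 1: 19, hour 2: 15, hour 3: 8, hour 4: 0, hour 5: 0.
Peak is 19.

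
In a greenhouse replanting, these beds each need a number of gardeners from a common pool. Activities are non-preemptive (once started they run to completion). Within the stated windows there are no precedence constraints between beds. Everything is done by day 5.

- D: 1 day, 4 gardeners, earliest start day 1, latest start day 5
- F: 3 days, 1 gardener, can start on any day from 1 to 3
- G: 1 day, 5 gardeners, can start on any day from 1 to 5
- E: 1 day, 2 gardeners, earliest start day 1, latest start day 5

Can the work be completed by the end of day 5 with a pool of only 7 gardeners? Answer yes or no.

Schedule D@1, F@1, G@4, E@2: d1:5  d2:3  d3:1  d4:5  d5:0 — peak 5 ≤ 7.

yes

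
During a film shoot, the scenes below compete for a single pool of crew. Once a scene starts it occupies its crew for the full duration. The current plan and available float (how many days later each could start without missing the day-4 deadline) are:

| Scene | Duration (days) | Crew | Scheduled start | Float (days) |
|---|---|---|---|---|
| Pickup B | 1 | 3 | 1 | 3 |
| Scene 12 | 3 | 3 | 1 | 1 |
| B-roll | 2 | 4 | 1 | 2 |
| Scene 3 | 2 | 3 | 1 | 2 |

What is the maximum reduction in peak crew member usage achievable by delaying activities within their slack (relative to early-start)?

Early-start peak: d1:13  d2:10  d3:3  d4:0 ⇒ 13.
Leveled (Pickup B@1, Scene 12@2, B-roll@1, Scene 3@3): d1:7  d2:7  d3:6  d4:6 ⇒ 7.
Reduction 13 − 7 = 6.

6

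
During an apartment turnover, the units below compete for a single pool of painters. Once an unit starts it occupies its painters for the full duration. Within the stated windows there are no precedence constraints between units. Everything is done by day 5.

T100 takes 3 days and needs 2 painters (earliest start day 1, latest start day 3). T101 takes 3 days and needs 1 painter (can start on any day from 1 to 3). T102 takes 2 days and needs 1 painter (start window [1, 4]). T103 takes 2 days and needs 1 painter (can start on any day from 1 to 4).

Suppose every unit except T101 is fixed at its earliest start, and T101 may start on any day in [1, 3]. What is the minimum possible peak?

T101@1: d1:5  d2:5  d3:3  d4:0  d5:0 → peak 5
T101@2: d1:4  d2:5  d3:3  d4:1  d5:0 → peak 5
T101@3: d1:4  d2:4  d3:3  d4:1  d5:1 → peak 4
Best is T101@3, peak 4.

4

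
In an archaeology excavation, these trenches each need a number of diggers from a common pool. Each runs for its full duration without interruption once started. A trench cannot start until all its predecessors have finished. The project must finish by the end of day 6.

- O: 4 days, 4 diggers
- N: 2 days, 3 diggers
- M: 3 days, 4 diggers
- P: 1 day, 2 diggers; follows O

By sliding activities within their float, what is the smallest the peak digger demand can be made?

8

Early-start (O@1, N@1, M@1, P@5) gives peak 11: d1:11  d2:11  d3:8  d4:4  d5:2  d6:0.
Shift M→3.
Schedule O@1, N@1, M@3, P@5: d1:7  d2:7  d3:8  d4:8  d5:6  d6:0 — peak 8.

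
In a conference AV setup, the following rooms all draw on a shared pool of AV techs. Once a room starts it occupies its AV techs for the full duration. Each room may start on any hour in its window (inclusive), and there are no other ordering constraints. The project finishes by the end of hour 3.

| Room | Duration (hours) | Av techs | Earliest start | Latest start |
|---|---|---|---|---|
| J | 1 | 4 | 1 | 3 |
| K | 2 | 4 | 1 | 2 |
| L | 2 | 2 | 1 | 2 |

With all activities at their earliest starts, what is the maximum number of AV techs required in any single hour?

Early-start schedule: J@1, K@1, L@1.
Load per hour: hour 1: 10, hour 2: 6, hour 3: 0.
Peak is 10.

10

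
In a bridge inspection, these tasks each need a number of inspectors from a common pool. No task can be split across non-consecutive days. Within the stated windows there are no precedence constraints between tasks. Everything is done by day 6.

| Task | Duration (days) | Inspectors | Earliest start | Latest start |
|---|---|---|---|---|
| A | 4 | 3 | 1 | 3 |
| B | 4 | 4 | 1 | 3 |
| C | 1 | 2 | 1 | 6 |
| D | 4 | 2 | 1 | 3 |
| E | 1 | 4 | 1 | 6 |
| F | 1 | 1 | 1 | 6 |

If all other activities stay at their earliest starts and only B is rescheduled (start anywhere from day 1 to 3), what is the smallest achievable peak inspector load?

12

B@1: d1:16  d2:9  d3:9  d4:9  d5:0  d6:0 → peak 16
B@2: d1:12  d2:9  d3:9  d4:9  d5:4  d6:0 → peak 12
B@3: d1:12  d2:5  d3:9  d4:9  d5:4  d6:4 → peak 12
Best is B@2, peak 12.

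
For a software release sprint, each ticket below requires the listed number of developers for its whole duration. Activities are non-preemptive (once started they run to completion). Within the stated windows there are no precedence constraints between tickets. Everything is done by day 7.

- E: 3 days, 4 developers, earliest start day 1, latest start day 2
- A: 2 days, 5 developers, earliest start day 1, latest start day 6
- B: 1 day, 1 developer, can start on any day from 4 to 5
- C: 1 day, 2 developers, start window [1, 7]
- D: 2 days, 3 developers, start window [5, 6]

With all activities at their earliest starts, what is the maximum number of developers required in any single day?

11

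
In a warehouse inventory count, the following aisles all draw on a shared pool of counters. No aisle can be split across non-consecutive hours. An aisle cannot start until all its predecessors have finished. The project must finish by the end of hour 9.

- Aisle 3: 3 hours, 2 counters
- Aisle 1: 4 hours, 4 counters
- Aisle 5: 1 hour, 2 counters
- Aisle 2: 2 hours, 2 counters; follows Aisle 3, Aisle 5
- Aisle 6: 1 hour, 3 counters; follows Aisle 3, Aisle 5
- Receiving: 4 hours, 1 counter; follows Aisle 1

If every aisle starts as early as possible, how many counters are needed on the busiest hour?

Early-start schedule: Aisle 3@1, Aisle 1@1, Aisle 5@1, Aisle 2@4, Aisle 6@4, Receiving@5.
Load per hour: hour 1: 8, hour 2: 6, hour 3: 6, hour 4: 9, hour 5: 3, hour 6: 1, hour 7: 1, hour 8: 1, hour 9: 0.
Peak is 9.

9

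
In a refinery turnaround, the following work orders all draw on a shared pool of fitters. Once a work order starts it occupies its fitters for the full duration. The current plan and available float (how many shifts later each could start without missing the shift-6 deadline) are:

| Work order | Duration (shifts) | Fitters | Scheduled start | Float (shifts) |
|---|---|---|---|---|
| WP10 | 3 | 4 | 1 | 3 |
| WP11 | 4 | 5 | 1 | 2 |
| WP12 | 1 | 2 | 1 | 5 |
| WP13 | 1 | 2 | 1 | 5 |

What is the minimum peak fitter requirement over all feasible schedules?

9

Early-start (WP10@1, WP11@1, WP12@1, WP13@1) gives peak 13: s1:13  s2:9  s3:9  s4:5  s5:0  s6:0.
Shift WP12→4, WP13→4.
Schedule WP10@1, WP11@1, WP12@4, WP13@4: s1:9  s2:9  s3:9  s4:9  s5:0  s6:0 — peak 9.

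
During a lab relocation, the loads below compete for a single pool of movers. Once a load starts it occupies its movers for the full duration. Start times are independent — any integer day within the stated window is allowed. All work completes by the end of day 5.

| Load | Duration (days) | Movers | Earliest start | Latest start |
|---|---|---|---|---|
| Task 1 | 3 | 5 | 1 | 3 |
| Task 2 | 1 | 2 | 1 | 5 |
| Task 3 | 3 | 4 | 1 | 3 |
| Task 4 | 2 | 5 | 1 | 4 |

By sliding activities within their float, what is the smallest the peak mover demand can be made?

Early-start (Task 1@1, Task 2@1, Task 3@1, Task 4@1) gives peak 16: d1:16  d2:14  d3:9  d4:0  d5:0.
Shift Task 3→2, Task 4→4.
Schedule Task 1@1, Task 2@1, Task 3@2, Task 4@4: d1:7  d2:9  d3:9  d4:9  d5:5 — peak 9.

9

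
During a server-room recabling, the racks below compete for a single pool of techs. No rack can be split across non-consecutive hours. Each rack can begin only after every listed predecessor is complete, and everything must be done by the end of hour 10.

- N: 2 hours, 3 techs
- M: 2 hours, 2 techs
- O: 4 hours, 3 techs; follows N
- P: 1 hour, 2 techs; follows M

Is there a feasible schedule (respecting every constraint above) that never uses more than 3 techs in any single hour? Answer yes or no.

yes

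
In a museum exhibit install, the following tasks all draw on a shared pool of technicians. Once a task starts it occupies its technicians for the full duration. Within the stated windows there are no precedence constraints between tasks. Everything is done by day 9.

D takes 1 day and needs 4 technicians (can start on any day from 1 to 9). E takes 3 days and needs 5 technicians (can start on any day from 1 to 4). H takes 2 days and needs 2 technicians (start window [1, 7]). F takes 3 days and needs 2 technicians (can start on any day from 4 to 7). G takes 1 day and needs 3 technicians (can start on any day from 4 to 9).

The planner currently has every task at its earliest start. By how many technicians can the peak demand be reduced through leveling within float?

6

Early-start peak: d1:11  d2:7  d3:5  d4:5  d5:2  d6:2  d7:0  d8:0  d9:0 ⇒ 11.
Leveled (D@1, E@2, H@5, F@5, G@7): d1:4  d2:5  d3:5  d4:5  d5:4  d6:4  d7:5  d8:0  d9:0 ⇒ 5.
Reduction 11 − 5 = 6.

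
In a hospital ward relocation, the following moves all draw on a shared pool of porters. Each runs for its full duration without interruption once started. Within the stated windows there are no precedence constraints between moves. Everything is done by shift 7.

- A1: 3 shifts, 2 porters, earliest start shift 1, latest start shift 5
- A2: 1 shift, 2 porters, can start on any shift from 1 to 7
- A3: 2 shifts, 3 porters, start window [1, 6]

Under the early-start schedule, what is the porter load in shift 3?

At early start, shift 3 has: A1.
Demand: 2 = 2.

2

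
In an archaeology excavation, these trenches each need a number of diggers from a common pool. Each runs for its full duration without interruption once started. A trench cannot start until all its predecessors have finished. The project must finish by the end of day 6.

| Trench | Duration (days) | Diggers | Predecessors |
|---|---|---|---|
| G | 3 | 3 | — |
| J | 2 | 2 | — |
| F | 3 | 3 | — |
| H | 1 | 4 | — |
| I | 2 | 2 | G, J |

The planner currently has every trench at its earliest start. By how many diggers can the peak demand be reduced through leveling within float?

6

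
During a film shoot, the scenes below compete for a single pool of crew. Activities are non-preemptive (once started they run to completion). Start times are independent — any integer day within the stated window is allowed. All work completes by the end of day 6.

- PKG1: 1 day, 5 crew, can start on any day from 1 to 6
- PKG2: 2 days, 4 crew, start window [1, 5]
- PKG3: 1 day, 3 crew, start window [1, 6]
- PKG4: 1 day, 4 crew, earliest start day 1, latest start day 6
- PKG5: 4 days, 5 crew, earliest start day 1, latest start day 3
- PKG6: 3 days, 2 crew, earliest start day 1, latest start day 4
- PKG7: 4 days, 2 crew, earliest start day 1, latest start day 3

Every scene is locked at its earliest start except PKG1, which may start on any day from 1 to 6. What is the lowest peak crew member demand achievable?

PKG1@1: d1:25  d2:13  d3:9  d4:7  d5:0  d6:0 → peak 25
PKG1@2: d1:20  d2:18  d3:9  d4:7  d5:0  d6:0 → peak 20
PKG1@3: d1:20  d2:13  d3:14  d4:7  d5:0  d6:0 → peak 20
PKG1@4: d1:20  d2:13  d3:9  d4:12  d5:0  d6:0 → peak 20
PKG1@5: d1:20  d2:13  d3:9  d4:7  d5:5  d6:0 → peak 20
PKG1@6: d1:20  d2:13  d3:9  d4:7  d5:0  d6:5 → peak 20
Best is PKG1@2, peak 20.

20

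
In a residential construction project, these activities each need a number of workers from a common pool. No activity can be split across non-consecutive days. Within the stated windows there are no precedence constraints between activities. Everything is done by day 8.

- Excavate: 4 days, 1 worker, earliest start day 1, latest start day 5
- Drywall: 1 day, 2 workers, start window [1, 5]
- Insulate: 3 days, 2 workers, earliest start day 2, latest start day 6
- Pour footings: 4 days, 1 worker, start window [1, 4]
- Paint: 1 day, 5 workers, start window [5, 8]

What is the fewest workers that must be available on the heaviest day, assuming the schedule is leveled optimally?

5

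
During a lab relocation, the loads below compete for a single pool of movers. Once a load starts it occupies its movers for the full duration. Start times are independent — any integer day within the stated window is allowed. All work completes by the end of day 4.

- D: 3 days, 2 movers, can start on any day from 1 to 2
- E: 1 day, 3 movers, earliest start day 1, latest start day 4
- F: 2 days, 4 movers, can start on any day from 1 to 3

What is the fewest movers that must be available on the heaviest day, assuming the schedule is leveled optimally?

Early-start (D@1, E@1, F@1) gives peak 9: d1:9  d2:6  d3:2  d4:0.
Shift F→2.
Schedule D@1, E@1, F@2: d1:5  d2:6  d3:6  d4:0 — peak 6.
No arrangement of the 24 feasible schedules does better.

6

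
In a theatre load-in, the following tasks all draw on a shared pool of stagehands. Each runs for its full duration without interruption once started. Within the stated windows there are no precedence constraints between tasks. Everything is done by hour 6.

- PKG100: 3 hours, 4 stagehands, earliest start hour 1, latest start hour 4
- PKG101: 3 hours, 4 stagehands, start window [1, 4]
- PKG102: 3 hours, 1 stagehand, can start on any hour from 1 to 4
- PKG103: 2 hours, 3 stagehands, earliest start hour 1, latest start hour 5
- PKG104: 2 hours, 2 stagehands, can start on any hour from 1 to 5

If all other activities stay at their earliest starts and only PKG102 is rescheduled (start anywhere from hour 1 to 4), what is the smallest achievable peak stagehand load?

PKG102@1: h1:14  h2:14  h3:9  h4:0  h5:0  h6:0 → peak 14
PKG102@2: h1:13  h2:14  h3:9  h4:1  h5:0  h6:0 → peak 14
PKG102@3: h1:13  h2:13  h3:9  h4:1  h5:1  h6:0 → peak 13
PKG102@4: h1:13  h2:13  h3:8  h4:1  h5:1  h6:1 → peak 13
Best is PKG102@3, peak 13.

13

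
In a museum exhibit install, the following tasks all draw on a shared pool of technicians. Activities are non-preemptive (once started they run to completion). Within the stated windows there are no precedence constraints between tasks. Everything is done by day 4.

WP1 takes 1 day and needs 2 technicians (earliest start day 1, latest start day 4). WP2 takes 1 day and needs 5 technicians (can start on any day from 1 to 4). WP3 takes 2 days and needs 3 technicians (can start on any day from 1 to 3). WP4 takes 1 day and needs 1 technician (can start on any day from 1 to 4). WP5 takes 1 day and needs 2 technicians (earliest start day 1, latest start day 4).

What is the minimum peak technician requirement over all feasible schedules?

Early-start (WP1@1, WP2@1, WP3@1, WP4@1, WP5@1) gives peak 13: d1:13  d2:3  d3:0  d4:0.
Shift WP2→2, WP3→3.
Schedule WP1@1, WP2@2, WP3@3, WP4@1, WP5@1: d1:5  d2:5  d3:3  d4:3 — peak 5.

5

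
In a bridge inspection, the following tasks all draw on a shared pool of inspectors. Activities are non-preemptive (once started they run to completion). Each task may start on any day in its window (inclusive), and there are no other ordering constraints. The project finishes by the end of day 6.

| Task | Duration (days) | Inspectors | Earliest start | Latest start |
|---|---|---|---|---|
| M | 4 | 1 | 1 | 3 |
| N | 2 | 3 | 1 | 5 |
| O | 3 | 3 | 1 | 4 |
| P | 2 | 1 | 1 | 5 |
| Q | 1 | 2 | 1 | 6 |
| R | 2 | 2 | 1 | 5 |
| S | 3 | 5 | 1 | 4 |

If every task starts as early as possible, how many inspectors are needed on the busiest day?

17

Early-start schedule: M@1, N@1, O@1, P@1, Q@1, R@1, S@1.
Load per day: day 1: 17, day 2: 15, day 3: 9, day 4: 1, day 5: 0, day 6: 0.
Peak is 17.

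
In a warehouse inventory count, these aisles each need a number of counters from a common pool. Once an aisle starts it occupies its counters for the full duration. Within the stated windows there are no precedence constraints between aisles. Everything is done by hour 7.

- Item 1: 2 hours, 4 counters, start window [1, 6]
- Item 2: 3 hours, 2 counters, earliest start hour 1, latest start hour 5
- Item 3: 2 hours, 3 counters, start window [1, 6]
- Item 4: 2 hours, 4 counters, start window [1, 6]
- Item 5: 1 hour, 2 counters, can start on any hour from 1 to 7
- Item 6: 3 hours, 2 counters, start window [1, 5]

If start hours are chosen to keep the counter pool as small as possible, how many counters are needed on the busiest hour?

6

Early-start (Item 1@1, Item 2@1, Item 3@1, Item 4@1, Item 5@1, Item 6@1) gives peak 17: h1:17  h2:15  h3:4  h4:0  h5:0  h6:0  h7:0.
Shift Item 3→3, Item 4→5, Item 5→4, Item 6→5.
Schedule Item 1@1, Item 2@1, Item 3@3, Item 4@5, Item 5@4, Item 6@5: h1:6  h2:6  h3:5  h4:5  h5:6  h6:6  h7:2 — peak 6.
Total counter-hours = 36 over 7 hours ⇒ peak ≥ ⌈36/7⌉ = 6, so 6 is optimal.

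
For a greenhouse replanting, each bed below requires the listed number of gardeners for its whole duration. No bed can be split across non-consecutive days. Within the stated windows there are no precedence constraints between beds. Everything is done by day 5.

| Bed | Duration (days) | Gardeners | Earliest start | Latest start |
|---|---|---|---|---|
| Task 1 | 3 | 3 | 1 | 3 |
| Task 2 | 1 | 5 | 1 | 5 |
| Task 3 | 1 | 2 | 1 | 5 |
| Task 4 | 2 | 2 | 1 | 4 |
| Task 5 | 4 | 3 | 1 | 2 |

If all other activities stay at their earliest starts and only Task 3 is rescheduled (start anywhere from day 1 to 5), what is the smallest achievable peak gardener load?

Task 3@1: d1:15  d2:8  d3:6  d4:3  d5:0 → peak 15
Task 3@2: d1:13  d2:10  d3:6  d4:3  d5:0 → peak 13
Task 3@3: d1:13  d2:8  d3:8  d4:3  d5:0 → peak 13
Task 3@4: d1:13  d2:8  d3:6  d4:5  d5:0 → peak 13
Task 3@5: d1:13  d2:8  d3:6  d4:3  d5:2 → peak 13
Best is Task 3@2, peak 13.

13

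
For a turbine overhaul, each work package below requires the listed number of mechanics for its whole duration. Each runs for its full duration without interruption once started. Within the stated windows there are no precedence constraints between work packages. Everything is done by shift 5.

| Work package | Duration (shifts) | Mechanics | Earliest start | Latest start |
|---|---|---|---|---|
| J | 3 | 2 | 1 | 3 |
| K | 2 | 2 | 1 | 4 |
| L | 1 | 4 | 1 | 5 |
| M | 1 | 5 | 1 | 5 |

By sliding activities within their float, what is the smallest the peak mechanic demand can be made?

5

Early-start (J@1, K@1, L@1, M@1) gives peak 13: s1:13  s2:4  s3:2  s4:0  s5:0.
Shift L→4, M→5.
Schedule J@1, K@1, L@4, M@5: s1:4  s2:4  s3:2  s4:4  s5:5 — peak 5.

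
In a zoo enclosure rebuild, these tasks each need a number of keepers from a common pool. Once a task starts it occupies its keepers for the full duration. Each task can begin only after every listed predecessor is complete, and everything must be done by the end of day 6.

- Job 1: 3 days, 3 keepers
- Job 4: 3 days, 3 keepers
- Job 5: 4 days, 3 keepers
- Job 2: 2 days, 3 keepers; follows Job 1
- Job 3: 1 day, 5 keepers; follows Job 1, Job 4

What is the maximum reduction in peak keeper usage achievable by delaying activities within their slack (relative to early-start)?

2

Early-start peak: d1:9  d2:9  d3:9  d4:11  d5:3  d6:0 ⇒ 11.
Leveled (Job 1@1, Job 4@1, Job 5@1, Job 2@4, Job 3@5): d1:9  d2:9  d3:9  d4:6  d5:8  d6:0 ⇒ 9.
Reduction 11 − 9 = 2.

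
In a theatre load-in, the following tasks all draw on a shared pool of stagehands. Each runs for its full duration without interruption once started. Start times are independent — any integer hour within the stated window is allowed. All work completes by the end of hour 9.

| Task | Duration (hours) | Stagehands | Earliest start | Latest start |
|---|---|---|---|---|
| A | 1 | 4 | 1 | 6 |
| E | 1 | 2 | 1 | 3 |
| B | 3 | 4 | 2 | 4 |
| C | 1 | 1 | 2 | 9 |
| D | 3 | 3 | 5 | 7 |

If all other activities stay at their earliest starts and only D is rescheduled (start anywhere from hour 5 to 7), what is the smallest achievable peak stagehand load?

6

D@5: h1:6  h2:5  h3:4  h4:4  h5:3  h6:3  h7:3  h8:0  h9:0 → peak 6
D@6: h1:6  h2:5  h3:4  h4:4  h5:0  h6:3  h7:3  h8:3  h9:0 → peak 6
D@7: h1:6  h2:5  h3:4  h4:4  h5:0  h6:0  h7:3  h8:3  h9:3 → peak 6
Best is D@5, peak 6.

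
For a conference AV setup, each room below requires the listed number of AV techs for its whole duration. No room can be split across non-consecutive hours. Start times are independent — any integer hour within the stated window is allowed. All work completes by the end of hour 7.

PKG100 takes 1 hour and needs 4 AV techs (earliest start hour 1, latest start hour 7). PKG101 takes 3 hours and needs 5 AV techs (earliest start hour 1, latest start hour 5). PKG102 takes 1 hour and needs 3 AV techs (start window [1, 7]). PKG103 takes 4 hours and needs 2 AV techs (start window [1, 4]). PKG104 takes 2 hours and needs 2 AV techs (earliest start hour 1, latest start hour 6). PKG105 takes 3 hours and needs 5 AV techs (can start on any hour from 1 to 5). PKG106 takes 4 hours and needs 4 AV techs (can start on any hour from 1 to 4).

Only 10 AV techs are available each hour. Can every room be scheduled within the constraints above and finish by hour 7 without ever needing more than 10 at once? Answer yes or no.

yes

Schedule PKG100@1, PKG101@5, PKG102@2, PKG103@1, PKG104@3, PKG105@5, PKG106@1: h1:10  h2:9  h3:8  h4:8  h5:10  h6:10  h7:10 — peak 10 ≤ 10.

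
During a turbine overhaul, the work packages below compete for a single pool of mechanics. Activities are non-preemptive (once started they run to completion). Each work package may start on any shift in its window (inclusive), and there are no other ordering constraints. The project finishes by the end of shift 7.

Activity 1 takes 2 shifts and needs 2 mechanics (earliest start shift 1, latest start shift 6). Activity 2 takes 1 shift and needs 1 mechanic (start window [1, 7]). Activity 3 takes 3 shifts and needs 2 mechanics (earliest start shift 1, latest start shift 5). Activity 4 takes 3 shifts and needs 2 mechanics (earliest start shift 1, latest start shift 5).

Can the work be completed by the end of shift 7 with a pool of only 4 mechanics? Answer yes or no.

Schedule Activity 1@1, Activity 2@1, Activity 3@2, Activity 4@3: s1:3  s2:4  s3:4  s4:4  s5:2  s6:0  s7:0 — peak 4 ≤ 4.

yes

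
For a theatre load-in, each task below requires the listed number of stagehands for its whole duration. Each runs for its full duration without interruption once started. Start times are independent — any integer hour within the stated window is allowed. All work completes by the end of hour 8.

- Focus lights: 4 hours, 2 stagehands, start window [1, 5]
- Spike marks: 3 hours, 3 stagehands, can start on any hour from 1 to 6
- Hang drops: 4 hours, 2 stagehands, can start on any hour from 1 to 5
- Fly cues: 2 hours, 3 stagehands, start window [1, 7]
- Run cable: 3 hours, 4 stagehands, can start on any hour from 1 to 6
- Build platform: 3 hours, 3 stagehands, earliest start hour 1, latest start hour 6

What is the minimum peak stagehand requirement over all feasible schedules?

7

Early-start (Focus lights@1, Spike marks@1, Hang drops@1, Fly cues@1, Run cable@1, Build platform@1) gives peak 17: h1:17  h2:17  h3:14  h4:4  h5:0  h6:0  h7:0  h8:0.
Shift Fly cues→4, Run cable→5, Build platform→6.
Schedule Focus lights@1, Spike marks@1, Hang drops@1, Fly cues@4, Run cable@5, Build platform@6: h1:7  h2:7  h3:7  h4:7  h5:7  h6:7  h7:7  h8:3 — peak 7.
Total stagehand-hours = 52 over 8 hours ⇒ peak ≥ ⌈52/8⌉ = 7, so 7 is optimal.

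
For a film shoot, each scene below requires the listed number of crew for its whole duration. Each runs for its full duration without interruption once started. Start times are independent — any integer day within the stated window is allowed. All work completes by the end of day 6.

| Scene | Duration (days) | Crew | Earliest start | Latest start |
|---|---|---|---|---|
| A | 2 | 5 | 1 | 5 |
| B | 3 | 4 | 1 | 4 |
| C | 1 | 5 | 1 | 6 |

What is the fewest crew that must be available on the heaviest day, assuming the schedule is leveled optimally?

Early-start (A@1, B@1, C@1) gives peak 14: d1:14  d2:9  d3:4  d4:0  d5:0  d6:0.
Shift B→3, C→6.
Schedule A@1, B@3, C@6: d1:5  d2:5  d3:4  d4:4  d5:4  d6:5 — peak 5.
Total crew member-days = 27 over 6 days ⇒ peak ≥ ⌈27/6⌉ = 5, so 5 is optimal.

5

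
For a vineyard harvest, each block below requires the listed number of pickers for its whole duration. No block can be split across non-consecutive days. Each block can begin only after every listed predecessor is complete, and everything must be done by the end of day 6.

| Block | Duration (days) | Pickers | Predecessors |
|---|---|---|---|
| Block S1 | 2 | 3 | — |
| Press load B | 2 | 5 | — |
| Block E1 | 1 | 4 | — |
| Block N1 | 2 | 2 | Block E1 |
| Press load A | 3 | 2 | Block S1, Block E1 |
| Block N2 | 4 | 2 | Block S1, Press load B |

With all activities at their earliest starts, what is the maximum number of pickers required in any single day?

Early-start schedule: Block S1@1, Press load B@1, Block E1@1, Block N1@2, Press load A@3, Block N2@3.
Load per day: day 1: 12, day 2: 10, day 3: 6, day 4: 4, day 5: 4, day 6: 2.
Peak is 12.

12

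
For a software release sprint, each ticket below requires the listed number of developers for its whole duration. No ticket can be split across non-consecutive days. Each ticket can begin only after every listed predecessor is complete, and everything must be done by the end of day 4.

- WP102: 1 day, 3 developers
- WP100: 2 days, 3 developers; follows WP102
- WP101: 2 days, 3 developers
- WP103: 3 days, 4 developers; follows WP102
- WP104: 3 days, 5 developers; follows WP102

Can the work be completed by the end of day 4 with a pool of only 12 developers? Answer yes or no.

yes

Schedule WP102@1, WP100@3, WP101@1, WP103@2, WP104@2: d1:6  d2:12  d3:12  d4:12 — peak 12 ≤ 12.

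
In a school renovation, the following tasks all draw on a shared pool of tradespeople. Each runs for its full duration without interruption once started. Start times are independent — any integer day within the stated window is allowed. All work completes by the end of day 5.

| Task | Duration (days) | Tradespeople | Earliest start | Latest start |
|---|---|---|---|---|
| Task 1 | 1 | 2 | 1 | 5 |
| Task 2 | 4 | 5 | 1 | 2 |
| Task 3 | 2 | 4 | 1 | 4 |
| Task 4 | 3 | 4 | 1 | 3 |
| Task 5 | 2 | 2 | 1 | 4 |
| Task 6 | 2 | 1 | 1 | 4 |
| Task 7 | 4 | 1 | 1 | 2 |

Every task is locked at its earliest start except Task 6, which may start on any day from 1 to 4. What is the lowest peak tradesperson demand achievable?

Task 6@1: d1:19  d2:17  d3:10  d4:6  d5:0 → peak 19
Task 6@2: d1:18  d2:17  d3:11  d4:6  d5:0 → peak 18
Task 6@3: d1:18  d2:16  d3:11  d4:7  d5:0 → peak 18
Task 6@4: d1:18  d2:16  d3:10  d4:7  d5:1 → peak 18
Best is Task 6@2, peak 18.

18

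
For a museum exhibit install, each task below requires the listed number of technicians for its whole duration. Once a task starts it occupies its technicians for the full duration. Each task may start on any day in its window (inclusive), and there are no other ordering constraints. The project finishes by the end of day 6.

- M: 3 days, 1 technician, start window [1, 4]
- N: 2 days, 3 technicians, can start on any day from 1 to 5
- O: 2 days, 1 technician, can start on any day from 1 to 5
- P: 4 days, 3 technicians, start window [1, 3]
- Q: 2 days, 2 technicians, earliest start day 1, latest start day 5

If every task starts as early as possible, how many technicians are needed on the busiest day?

Early-start schedule: M@1, N@1, O@1, P@1, Q@1.
Load per day: day 1: 10, day 2: 10, day 3: 4, day 4: 3, day 5: 0, day 6: 0.
Peak is 10.

10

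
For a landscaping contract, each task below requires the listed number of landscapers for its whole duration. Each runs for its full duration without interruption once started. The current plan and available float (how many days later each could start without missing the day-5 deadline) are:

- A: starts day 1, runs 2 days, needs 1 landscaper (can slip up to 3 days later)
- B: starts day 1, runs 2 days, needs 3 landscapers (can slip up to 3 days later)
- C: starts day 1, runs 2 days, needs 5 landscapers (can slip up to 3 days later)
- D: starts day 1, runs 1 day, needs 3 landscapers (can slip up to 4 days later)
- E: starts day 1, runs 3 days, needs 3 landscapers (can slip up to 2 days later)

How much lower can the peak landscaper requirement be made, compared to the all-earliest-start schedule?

9

Early-start peak: d1:15  d2:12  d3:3  d4:0  d5:0 ⇒ 15.
Leveled (A@1, B@3, C@1, D@5, E@3): d1:6  d2:6  d3:6  d4:6  d5:6 ⇒ 6.
Reduction 15 − 6 = 9.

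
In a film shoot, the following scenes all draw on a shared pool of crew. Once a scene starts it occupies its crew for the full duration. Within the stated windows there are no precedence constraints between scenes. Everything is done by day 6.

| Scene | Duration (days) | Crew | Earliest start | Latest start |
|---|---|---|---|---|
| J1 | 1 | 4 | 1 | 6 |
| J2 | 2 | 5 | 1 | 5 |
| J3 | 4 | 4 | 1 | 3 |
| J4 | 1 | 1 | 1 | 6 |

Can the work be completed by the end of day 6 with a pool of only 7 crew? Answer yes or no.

The minimum achievable peak is 8; 7 < 8, so no feasible schedule stays within the cap.

no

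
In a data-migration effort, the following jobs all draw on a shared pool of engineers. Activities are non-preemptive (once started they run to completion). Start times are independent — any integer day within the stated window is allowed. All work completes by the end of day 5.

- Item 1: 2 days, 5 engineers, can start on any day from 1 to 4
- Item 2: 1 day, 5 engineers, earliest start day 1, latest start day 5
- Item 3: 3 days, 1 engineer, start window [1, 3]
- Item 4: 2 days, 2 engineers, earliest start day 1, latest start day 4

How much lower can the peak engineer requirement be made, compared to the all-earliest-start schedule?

Early-start peak: d1:13  d2:8  d3:1  d4:0  d5:0 ⇒ 13.
Leveled (Item 1@1, Item 2@3, Item 3@1, Item 4@4): d1:6  d2:6  d3:6  d4:2  d5:2 ⇒ 6.
Reduction 13 − 6 = 7.

7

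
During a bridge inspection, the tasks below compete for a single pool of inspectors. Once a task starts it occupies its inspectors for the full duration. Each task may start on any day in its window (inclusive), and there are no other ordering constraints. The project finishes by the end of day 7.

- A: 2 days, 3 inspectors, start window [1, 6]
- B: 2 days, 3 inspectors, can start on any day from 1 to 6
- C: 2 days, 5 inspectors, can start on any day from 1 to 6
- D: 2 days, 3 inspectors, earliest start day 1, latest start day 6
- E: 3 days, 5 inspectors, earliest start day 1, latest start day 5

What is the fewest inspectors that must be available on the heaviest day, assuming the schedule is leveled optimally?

8

Early-start (A@1, B@1, C@1, D@1, E@1) gives peak 19: d1:19  d2:19  d3:5  d4:0  d5:0  d6:0  d7:0.
Shift C→3, D→3, E→5.
Schedule A@1, B@1, C@3, D@3, E@5: d1:6  d2:6  d3:8  d4:8  d5:5  d6:5  d7:5 — peak 8.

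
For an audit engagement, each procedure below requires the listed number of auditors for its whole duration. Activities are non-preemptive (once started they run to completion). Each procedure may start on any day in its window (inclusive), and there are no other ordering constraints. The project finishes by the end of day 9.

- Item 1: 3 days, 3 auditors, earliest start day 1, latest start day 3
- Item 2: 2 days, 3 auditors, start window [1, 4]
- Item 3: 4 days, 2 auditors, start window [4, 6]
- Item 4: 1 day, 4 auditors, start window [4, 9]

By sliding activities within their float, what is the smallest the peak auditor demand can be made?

Early-start (Item 1@1, Item 2@1, Item 3@4, Item 4@4) gives peak 6: d1:6  d2:6  d3:3  d4:6  d5:2  d6:2  d7:2  d8:0  d9:0.
Shift Item 2→4, Item 4→8.
Schedule Item 1@1, Item 2@4, Item 3@4, Item 4@8: d1:3  d2:3  d3:3  d4:5  d5:5  d6:2  d7:2  d8:4  d9:0 — peak 5.

5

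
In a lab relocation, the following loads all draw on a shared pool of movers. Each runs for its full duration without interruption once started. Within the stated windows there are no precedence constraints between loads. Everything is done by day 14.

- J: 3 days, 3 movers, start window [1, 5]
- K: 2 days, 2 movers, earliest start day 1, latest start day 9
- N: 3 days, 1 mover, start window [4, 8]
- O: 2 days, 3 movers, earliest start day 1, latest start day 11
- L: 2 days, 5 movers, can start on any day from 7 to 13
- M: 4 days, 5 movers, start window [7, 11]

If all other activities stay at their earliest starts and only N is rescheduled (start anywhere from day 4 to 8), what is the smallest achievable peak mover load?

N@4: d1:8  d2:8  d3:3  d4:1  d5:1  d6:1  d7:10  d8:10  d9:5  d10:5  d11:0  d12:0  d13:0  d14:0 → peak 10
N@5: d1:8  d2:8  d3:3  d4:0  d5:1  d6:1  d7:11  d8:10  d9:5  d10:5  d11:0  d12:0  d13:0  d14:0 → peak 11
N@6: d1:8  d2:8  d3:3  d4:0  d5:0  d6:1  d7:11  d8:11  d9:5  d10:5  d11:0  d12:0  d13:0  d14:0 → peak 11
N@7: d1:8  d2:8  d3:3  d4:0  d5:0  d6:0  d7:11  d8:11  d9:6  d10:5  d11:0  d12:0  d13:0  d14:0 → peak 11
N@8: d1:8  d2:8  d3:3  d4:0  d5:0  d6:0  d7:10  d8:11  d9:6  d10:6  d11:0  d12:0  d13:0  d14:0 → peak 11
Best is N@4, peak 10.

10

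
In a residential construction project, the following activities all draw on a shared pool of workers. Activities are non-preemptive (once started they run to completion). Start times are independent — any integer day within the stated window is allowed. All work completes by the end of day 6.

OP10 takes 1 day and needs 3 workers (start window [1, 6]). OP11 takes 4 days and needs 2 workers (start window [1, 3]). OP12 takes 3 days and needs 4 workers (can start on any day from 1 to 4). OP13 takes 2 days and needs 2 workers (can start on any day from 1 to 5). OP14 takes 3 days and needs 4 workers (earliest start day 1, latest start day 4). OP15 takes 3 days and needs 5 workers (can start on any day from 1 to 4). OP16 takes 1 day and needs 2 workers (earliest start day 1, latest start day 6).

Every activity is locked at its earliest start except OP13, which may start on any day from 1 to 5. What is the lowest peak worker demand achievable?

OP13@1: d1:22  d2:17  d3:15  d4:2  d5:0  d6:0 → peak 22
OP13@2: d1:20  d2:17  d3:17  d4:2  d5:0  d6:0 → peak 20
OP13@3: d1:20  d2:15  d3:17  d4:4  d5:0  d6:0 → peak 20
OP13@4: d1:20  d2:15  d3:15  d4:4  d5:2  d6:0 → peak 20
OP13@5: d1:20  d2:15  d3:15  d4:2  d5:2  d6:2 → peak 20
Best is OP13@2, peak 20.

20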